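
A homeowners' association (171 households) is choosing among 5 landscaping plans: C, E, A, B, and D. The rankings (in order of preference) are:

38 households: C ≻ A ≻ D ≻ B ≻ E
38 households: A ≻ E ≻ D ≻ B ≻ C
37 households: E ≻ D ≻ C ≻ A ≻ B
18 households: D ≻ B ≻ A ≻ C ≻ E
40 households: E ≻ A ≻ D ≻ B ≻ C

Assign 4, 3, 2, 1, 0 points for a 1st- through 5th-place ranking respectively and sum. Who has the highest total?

C: 38·4 + 38·0 + 37·2 + 18·1 + 40·0 = 244
E: 38·0 + 38·3 + 37·4 + 18·0 + 40·4 = 422
A: 38·3 + 38·4 + 37·1 + 18·2 + 40·3 = 459
B: 38·1 + 38·1 + 37·0 + 18·3 + 40·1 = 170
D: 38·2 + 38·2 + 37·3 + 18·4 + 40·2 = 415
A has the highest Borda score (459).

A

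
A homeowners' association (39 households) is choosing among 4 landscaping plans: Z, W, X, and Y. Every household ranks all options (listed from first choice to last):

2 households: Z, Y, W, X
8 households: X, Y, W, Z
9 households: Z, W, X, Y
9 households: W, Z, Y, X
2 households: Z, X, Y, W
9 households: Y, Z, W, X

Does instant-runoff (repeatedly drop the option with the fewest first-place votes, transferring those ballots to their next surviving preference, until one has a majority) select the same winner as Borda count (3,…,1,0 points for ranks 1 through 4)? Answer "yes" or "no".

Instant-runoff — R1 Z 13, W 9, X 8, Y 9 (X out); R2 Z 13, W 9, Y 17 (W out); R3 Z 22, Y 17 (Z winner). Winner: Z.
Borda — scores: Z 75, W 64, X 37, Y 58. Winner: Z.
The two methods agree.

yes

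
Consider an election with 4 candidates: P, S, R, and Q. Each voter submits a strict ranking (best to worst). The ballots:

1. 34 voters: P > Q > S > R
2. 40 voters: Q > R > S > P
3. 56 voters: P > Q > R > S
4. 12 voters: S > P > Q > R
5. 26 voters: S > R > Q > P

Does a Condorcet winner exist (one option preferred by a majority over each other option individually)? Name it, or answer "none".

P vs S: 90–78 for P.
P vs R: 102–66 for P.
P vs Q: 102–66 for P.
P beats every other option head-to-head.

P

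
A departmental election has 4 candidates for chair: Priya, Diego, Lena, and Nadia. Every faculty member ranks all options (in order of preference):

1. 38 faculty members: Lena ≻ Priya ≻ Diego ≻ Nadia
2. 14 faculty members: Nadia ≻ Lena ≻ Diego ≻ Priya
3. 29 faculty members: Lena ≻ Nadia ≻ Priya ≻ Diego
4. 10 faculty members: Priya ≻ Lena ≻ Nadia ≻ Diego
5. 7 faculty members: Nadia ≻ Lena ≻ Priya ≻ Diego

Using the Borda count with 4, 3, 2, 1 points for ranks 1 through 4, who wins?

Priya: 38·3 + 14·1 + 29·2 + 10·4 + 7·2 = 240
Diego: 38·2 + 14·2 + 29·1 + 10·1 + 7·1 = 150
Lena: 38·4 + 14·3 + 29·4 + 10·3 + 7·3 = 361
Nadia: 38·1 + 14·4 + 29·3 + 10·2 + 7·4 = 229
Lena has the highest Borda score (361).

Lena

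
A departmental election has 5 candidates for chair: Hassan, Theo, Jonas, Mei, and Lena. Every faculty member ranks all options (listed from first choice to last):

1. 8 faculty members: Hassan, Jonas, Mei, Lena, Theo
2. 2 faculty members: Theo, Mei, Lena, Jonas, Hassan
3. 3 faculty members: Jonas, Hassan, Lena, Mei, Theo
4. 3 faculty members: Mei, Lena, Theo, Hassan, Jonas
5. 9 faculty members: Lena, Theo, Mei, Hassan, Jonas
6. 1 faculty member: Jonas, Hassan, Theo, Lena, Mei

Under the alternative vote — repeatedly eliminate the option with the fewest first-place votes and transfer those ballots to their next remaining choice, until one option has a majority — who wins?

Round 1: Hassan 8, Theo 2, Jonas 4, Mei 3, Lena 9. Eliminate Theo.
Round 2: Hassan 8, Jonas 4, Mei 5, Lena 9. Eliminate Jonas.
Round 3: Hassan 12, Mei 5, Lena 9. Eliminate Mei.
Round 4: Hassan 12, Lena 14. Lena has a majority.

Lena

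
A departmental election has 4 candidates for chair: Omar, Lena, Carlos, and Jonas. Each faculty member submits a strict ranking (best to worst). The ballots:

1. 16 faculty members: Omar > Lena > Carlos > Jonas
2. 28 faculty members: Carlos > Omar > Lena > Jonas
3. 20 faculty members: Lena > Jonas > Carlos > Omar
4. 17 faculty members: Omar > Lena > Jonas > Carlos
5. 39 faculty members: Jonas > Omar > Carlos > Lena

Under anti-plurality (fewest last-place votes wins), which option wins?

Carlos

Last-place votes: Omar 20, Lena 39, Carlos 17, Jonas 44.
Carlos is ranked last by the fewest voters, so Carlos wins.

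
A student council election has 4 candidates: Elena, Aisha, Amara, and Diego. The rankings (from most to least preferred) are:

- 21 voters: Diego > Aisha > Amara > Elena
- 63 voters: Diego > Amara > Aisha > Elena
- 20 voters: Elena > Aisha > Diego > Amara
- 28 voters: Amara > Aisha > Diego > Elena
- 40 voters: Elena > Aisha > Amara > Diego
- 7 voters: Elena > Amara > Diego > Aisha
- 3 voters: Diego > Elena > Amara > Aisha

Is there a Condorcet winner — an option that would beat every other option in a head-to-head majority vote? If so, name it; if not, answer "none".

Diego

Diego vs Elena: 115–67 for Diego.
Diego vs Aisha: 94–88 for Diego.
Diego vs Amara: 107–75 for Diego.
Diego beats every other option head-to-head.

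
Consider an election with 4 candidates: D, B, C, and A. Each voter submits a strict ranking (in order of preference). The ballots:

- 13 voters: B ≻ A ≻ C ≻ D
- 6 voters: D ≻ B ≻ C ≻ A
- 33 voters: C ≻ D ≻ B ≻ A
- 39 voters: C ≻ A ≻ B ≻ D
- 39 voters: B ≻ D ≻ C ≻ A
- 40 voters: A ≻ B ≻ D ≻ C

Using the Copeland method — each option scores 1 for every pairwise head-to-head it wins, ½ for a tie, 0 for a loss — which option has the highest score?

D: ties C; loses to B and A → score 0.5.
B: beats D, C, and A → score 3.
C: beats A; ties D; loses to B → score 1.5.
A: beats D; loses to B and C → score 1.
B has the best pairwise record.

B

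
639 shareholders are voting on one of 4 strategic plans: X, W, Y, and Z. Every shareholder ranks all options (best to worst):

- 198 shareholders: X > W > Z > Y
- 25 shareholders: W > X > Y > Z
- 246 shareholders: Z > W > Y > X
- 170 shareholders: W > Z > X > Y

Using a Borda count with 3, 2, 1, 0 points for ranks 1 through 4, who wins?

W

X: 198·3 + 25·2 + 246·0 + 170·1 = 814
W: 198·2 + 25·3 + 246·2 + 170·3 = 1473
Y: 198·0 + 25·1 + 246·1 + 170·0 = 271
Z: 198·1 + 25·0 + 246·3 + 170·2 = 1276
W has the highest Borda score (1473).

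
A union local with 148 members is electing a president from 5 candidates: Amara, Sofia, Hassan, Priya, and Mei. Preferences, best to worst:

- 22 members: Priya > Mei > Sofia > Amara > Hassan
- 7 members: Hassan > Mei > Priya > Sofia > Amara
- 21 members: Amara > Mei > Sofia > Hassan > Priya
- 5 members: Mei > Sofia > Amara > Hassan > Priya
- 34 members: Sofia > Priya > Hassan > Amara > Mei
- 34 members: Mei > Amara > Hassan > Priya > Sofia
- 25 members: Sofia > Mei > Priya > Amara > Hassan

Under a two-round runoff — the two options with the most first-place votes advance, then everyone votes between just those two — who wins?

Mei

Round 1 first-place votes: Amara 21, Sofia 59, Hassan 7, Priya 22, Mei 39.
Sofia and Mei advance.
Runoff: Sofia is preferred to Mei by 59 voters; Mei by 89.
Mei wins the runoff.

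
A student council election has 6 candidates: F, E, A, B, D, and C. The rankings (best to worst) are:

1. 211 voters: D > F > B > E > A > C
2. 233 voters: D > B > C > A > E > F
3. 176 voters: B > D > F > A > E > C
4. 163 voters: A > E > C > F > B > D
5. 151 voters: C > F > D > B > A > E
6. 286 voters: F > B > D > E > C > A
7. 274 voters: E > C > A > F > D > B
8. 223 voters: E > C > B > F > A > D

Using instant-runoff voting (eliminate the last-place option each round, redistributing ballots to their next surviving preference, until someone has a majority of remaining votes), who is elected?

Round 1: F 286, E 497, A 163, B 176, D 444, C 151. Eliminate C.
Round 2: F 437, E 497, A 163, B 176, D 444. Eliminate A.
Round 3: F 437, E 660, B 176, D 444. Eliminate B.
Round 4: F 437, E 660, D 620. Eliminate F.
Round 5: E 660, D 1057. D has a majority.

D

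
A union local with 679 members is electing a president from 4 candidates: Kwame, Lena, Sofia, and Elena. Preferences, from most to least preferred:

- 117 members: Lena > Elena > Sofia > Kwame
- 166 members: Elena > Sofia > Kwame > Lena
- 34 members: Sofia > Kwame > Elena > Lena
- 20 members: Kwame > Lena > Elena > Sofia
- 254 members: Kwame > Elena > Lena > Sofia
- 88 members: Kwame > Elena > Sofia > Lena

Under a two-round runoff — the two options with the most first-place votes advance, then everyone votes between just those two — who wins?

Round 1 first-place votes: Kwame 362, Lena 117, Sofia 34, Elena 166.
Kwame and Elena advance.
Runoff: Kwame is preferred to Elena by 396 voters; Elena by 283.
Kwame wins the runoff.

Kwame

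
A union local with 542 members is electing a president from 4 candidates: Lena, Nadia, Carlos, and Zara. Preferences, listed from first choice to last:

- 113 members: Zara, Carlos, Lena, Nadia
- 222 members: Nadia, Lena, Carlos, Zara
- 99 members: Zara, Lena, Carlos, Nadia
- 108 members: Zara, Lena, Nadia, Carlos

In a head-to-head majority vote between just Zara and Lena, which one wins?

Voters preferring Zara to Lena: 320; preferring Lena to Zara: 222.
Zara wins the head-to-head.

Zara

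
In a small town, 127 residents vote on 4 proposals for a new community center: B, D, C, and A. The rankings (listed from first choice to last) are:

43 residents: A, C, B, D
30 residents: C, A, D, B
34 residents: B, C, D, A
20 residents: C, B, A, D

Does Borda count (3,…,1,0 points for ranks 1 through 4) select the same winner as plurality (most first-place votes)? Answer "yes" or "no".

Borda — scores: B 185, D 64, C 304, A 209. Winner: C.
Plurality — first-place votes: B 34, D 0, C 50, A 43. Winner: C.
The two methods agree.

yes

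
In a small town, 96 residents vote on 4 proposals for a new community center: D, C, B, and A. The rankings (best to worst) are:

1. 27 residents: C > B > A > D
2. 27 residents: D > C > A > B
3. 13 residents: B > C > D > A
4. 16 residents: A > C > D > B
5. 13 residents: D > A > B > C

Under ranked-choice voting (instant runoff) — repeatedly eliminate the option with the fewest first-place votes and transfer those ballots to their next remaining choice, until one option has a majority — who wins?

Round 1: D 40, C 27, B 13, A 16. Eliminate B.
Round 2: D 40, C 40, A 16. Eliminate A.
Round 3: D 40, C 56. C has a majority.

C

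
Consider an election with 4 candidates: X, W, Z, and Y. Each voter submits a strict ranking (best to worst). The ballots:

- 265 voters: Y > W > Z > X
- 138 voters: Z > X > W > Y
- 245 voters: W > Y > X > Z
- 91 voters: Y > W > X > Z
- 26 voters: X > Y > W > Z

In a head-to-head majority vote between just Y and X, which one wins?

Y

Voters preferring Y to X: 601; preferring X to Y: 164.
Y wins the head-to-head.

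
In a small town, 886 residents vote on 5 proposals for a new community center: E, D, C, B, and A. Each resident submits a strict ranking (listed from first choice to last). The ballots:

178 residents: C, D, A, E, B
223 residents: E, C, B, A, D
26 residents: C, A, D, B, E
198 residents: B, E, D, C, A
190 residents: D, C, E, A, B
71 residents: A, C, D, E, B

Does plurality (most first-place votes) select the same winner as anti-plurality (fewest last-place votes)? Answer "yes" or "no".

no

Plurality — first-place votes: E 223, D 190, C 204, B 198, A 71. Winner: E.
Anti-plurality — last-place votes: E 26, D 223, C 0, B 439, A 198. Winner: C.
The two methods disagree.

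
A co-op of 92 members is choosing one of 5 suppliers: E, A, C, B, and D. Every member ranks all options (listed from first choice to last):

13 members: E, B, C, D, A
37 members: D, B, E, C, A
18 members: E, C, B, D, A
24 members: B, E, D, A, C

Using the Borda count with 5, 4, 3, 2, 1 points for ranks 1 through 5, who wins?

B

E: 13·5 + 37·3 + 18·5 + 24·4 = 362
A: 13·1 + 37·1 + 18·1 + 24·2 = 116
C: 13·3 + 37·2 + 18·4 + 24·1 = 209
B: 13·4 + 37·4 + 18·3 + 24·5 = 374
D: 13·2 + 37·5 + 18·2 + 24·3 = 319
B has the highest Borda score (374).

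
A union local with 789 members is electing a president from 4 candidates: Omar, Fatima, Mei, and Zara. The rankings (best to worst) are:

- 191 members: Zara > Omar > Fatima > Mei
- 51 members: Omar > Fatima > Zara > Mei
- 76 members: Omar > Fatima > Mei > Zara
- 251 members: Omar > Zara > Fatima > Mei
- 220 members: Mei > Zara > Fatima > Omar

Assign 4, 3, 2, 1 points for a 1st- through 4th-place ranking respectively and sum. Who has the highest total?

Zara

Omar: 191·3 + 51·4 + 76·4 + 251·4 + 220·1 = 2305
Fatima: 191·2 + 51·3 + 76·3 + 251·2 + 220·2 = 1705
Mei: 191·1 + 51·1 + 76·2 + 251·1 + 220·4 = 1525
Zara: 191·4 + 51·2 + 76·1 + 251·3 + 220·3 = 2355
Zara has the highest Borda score (2355).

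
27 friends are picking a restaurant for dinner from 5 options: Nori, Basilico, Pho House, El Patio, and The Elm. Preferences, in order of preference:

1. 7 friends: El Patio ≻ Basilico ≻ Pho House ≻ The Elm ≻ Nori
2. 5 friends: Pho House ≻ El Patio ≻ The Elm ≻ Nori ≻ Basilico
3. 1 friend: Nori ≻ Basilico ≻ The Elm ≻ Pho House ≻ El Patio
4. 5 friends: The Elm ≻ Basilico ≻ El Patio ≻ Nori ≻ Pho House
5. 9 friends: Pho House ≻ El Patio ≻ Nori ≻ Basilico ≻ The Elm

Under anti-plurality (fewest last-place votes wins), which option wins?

El Patio

Last-place votes: Nori 7, Basilico 5, Pho House 5, El Patio 1, The Elm 9.
El Patio is ranked last by the fewest voters, so El Patio wins.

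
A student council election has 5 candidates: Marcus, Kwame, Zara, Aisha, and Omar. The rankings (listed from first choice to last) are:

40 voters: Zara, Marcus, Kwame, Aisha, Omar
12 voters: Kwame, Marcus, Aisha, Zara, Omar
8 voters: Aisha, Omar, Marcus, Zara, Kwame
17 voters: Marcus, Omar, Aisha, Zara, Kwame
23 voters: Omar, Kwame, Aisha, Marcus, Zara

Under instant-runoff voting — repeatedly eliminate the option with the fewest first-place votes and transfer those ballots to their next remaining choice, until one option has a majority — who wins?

Zara

Round 1: Marcus 17, Kwame 12, Zara 40, Aisha 8, Omar 23. Eliminate Aisha.
Round 2: Marcus 17, Kwame 12, Zara 40, Omar 31. Eliminate Kwame.
Round 3: Marcus 29, Zara 40, Omar 31. Eliminate Marcus.
Round 4: Zara 52, Omar 48. Zara has a majority.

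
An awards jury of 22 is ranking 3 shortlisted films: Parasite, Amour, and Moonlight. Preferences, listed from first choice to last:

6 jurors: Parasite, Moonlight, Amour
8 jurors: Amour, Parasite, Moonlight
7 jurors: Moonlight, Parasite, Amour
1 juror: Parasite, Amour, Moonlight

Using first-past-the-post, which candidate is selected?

Amour

First-place votes: Parasite 7, Amour 8, Moonlight 7.
Amour has the most first-place votes.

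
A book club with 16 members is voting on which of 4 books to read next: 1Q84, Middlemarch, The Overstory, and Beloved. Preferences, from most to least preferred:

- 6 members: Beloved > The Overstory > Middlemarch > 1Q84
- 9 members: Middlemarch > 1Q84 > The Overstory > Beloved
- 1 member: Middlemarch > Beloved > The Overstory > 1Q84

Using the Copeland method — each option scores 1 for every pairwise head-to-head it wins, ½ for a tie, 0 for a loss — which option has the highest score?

Middlemarch

1Q84: beats The Overstory and Beloved; loses to Middlemarch → score 2.
Middlemarch: beats 1Q84, The Overstory, and Beloved → score 3.
The Overstory: beats Beloved; loses to 1Q84 and Middlemarch → score 1.
Beloved: loses to 1Q84, Middlemarch, and The Overstory → score 0.
Middlemarch has the best pairwise record.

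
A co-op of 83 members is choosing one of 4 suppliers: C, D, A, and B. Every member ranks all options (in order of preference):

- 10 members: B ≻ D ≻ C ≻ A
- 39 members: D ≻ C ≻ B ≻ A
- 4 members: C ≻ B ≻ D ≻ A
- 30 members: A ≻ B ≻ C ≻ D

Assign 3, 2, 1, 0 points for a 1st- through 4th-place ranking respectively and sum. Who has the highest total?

D

C: 10·1 + 39·2 + 4·3 + 30·1 = 130
D: 10·2 + 39·3 + 4·1 + 30·0 = 141
A: 10·0 + 39·0 + 4·0 + 30·3 = 90
B: 10·3 + 39·1 + 4·2 + 30·2 = 137
D has the highest Borda score (141).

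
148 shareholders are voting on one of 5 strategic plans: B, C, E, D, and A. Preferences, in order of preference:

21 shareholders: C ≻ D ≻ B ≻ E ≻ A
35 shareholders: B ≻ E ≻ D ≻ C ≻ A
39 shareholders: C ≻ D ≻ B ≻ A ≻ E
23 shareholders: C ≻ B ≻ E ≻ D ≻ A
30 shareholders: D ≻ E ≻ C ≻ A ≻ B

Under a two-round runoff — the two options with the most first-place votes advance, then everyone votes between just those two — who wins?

Round 1 first-place votes: B 35, C 83, E 0, D 30, A 0.
C and B advance.
Runoff: C is preferred to B by 113 voters; B by 35.
C wins the runoff.

C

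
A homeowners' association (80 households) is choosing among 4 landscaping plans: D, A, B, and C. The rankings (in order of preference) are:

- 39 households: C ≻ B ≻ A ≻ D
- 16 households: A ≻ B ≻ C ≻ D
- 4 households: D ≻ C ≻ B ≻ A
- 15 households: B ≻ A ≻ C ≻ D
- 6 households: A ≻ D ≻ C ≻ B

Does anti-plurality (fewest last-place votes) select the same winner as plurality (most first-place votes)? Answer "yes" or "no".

yes

Anti-plurality — last-place votes: D 70, A 4, B 6, C 0. Winner: C.
Plurality — first-place votes: D 4, A 22, B 15, C 39. Winner: C.
The two methods agree.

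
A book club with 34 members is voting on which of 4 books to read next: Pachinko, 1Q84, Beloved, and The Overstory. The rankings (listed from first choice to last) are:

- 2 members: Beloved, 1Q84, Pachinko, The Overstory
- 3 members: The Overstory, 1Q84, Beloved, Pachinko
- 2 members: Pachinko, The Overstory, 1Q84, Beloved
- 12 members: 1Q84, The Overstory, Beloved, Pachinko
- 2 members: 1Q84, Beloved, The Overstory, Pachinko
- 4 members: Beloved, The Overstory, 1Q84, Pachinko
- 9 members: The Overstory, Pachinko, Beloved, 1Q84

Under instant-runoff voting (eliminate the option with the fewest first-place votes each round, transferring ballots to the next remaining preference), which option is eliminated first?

Round 1: Pachinko 2, 1Q84 14, Beloved 6, The Overstory 12. Eliminate Pachinko.

Pachinko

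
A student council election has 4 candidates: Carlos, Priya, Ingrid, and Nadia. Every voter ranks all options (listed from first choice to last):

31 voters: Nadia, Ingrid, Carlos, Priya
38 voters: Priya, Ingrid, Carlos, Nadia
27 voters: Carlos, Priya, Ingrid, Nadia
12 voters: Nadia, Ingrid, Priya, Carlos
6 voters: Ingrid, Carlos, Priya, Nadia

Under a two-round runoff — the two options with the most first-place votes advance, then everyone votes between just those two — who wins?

Round 1 first-place votes: Carlos 27, Priya 38, Ingrid 6, Nadia 43.
Nadia and Priya advance.
Runoff: Nadia is preferred to Priya by 43 voters; Priya by 71.
Priya wins the runoff.

Priya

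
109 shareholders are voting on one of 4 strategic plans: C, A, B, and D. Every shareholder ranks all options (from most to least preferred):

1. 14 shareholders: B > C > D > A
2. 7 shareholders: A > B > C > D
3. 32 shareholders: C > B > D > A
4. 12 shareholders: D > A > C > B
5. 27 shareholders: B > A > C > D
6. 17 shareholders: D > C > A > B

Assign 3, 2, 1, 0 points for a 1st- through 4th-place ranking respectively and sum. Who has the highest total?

C

C: 14·2 + 7·1 + 32·3 + 12·1 + 27·1 + 17·2 = 204
A: 14·0 + 7·3 + 32·0 + 12·2 + 27·2 + 17·1 = 116
B: 14·3 + 7·2 + 32·2 + 12·0 + 27·3 + 17·0 = 201
D: 14·1 + 7·0 + 32·1 + 12·3 + 27·0 + 17·3 = 133
C has the highest Borda score (204).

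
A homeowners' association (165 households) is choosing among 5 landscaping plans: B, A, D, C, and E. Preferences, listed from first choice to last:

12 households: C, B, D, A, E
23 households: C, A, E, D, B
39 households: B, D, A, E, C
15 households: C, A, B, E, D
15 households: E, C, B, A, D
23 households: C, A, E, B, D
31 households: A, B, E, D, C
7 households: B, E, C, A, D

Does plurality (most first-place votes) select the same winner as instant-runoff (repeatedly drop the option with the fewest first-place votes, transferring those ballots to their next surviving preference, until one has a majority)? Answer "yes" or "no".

yes

Plurality — first-place votes: B 46, A 31, D 0, C 73, E 15. Winner: C.
Instant-runoff — R1 B 46, A 31, D 0, C 73, E 15 (D out); R2 B 46, A 31, C 73, E 15 (E out); R3 B 46, A 31, C 88 (C winner). Winner: C.
The two methods agree.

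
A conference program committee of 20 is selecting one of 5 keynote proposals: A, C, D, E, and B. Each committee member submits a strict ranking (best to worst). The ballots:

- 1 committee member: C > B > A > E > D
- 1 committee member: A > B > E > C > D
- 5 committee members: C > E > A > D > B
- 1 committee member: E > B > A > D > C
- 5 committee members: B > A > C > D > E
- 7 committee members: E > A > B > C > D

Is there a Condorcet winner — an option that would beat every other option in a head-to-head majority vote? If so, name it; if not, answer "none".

none

Checking pairwise contests:
E beats A 13–7.
A beats C 14–6.
A beats D 20–0.
C beats E 11–9.
A beats B 13–7.
Every option loses at least one head-to-head, so there is no Condorcet winner.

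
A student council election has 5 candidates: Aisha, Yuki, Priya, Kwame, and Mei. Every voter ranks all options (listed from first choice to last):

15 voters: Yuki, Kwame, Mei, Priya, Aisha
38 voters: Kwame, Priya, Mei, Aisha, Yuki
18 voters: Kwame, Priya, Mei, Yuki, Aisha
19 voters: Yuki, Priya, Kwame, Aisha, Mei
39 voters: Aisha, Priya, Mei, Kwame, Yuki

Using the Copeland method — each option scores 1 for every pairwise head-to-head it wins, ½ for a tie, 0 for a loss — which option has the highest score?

Aisha: beats Yuki; loses to Priya, Kwame, and Mei → score 1.
Yuki: loses to Aisha, Priya, Kwame, and Mei → score 0.
Priya: beats Aisha, Yuki, and Mei; loses to Kwame → score 3.
Kwame: beats Aisha, Yuki, Priya, and Mei → score 4.
Mei: beats Aisha and Yuki; loses to Priya and Kwame → score 2.
Kwame has the best pairwise record.

Kwame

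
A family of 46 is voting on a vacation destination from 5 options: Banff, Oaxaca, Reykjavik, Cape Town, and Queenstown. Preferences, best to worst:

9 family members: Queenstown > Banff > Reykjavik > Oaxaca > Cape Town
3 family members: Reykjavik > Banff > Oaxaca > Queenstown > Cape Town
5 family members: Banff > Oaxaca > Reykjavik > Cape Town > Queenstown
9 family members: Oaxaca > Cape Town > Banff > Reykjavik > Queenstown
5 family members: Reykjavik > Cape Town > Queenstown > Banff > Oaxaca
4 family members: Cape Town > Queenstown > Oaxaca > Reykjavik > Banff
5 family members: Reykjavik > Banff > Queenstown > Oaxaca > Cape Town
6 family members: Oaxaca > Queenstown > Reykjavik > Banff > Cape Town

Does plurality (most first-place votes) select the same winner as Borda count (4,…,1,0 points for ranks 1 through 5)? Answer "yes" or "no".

Plurality — first-place votes: Banff 5, Oaxaca 15, Reykjavik 13, Cape Town 4, Queenstown 9. Winner: Oaxaca.
Borda — scores: Banff 100, Oaxaca 103, Reykjavik 105, Cape Town 63, Queenstown 89. Winner: Reykjavik.
The two methods disagree.

no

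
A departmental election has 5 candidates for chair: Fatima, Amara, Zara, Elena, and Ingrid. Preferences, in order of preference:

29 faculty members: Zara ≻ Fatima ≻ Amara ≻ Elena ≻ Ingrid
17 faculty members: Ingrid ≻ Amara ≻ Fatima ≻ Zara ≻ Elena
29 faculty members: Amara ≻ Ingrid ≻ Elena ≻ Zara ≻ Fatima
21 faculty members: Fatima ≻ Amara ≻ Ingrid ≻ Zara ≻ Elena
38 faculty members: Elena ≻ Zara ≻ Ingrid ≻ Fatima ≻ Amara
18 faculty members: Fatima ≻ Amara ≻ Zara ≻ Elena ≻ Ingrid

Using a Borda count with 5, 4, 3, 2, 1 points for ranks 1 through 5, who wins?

Fatima: 29·4 + 17·3 + 29·1 + 21·5 + 38·2 + 18·5 = 467
Amara: 29·3 + 17·4 + 29·5 + 21·4 + 38·1 + 18·4 = 494
Zara: 29·5 + 17·2 + 29·2 + 21·2 + 38·4 + 18·3 = 485
Elena: 29·2 + 17·1 + 29·3 + 21·1 + 38·5 + 18·2 = 409
Ingrid: 29·1 + 17·5 + 29·4 + 21·3 + 38·3 + 18·1 = 425
Amara has the highest Borda score (494).

Amara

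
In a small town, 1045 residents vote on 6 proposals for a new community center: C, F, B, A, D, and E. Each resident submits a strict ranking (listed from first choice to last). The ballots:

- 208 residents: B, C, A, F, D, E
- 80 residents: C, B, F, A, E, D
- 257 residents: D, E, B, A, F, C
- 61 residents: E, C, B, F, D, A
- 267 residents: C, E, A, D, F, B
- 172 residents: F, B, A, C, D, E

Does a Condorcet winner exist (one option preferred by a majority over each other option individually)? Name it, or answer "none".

Checking pairwise contests:
B beats C 637–408.
C beats F 616–429.
D beats B 524–521.
C beats A 616–429.
C beats D 788–257.
C beats E 727–318.
Every option loses at least one head-to-head, so there is no Condorcet winner.

none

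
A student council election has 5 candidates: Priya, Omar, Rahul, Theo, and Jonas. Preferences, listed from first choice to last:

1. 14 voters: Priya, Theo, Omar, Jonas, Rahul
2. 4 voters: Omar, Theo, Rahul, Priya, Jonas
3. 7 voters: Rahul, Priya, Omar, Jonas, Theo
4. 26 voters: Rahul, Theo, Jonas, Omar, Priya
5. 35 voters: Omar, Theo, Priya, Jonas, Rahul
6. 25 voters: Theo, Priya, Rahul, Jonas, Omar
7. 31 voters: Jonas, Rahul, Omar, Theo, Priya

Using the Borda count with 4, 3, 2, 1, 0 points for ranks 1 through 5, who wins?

Theo

Priya: 14·4 + 4·1 + 7·3 + 26·0 + 35·2 + 25·3 + 31·0 = 226
Omar: 14·2 + 4·4 + 7·2 + 26·1 + 35·4 + 25·0 + 31·2 = 286
Rahul: 14·0 + 4·2 + 7·4 + 26·4 + 35·0 + 25·2 + 31·3 = 283
Theo: 14·3 + 4·3 + 7·0 + 26·3 + 35·3 + 25·4 + 31·1 = 368
Jonas: 14·1 + 4·0 + 7·1 + 26·2 + 35·1 + 25·1 + 31·4 = 257
Theo has the highest Borda score (368).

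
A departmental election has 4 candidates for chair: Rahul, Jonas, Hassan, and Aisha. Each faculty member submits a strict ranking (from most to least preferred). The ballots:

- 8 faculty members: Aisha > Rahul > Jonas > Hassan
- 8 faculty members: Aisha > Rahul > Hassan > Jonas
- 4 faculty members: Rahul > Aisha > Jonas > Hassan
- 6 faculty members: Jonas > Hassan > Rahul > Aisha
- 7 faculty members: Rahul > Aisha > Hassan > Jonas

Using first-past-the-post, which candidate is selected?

First-place votes: Rahul 11, Jonas 6, Hassan 0, Aisha 16.
Aisha has the most first-place votes.

Aisha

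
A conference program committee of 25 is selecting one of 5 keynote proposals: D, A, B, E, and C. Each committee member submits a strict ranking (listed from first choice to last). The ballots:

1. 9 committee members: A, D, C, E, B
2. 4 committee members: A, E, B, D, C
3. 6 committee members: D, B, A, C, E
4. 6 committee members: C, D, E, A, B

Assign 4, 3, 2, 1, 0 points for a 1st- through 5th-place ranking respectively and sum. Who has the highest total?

D

D: 9·3 + 4·1 + 6·4 + 6·3 = 73
A: 9·4 + 4·4 + 6·2 + 6·1 = 70
B: 9·0 + 4·2 + 6·3 + 6·0 = 26
E: 9·1 + 4·3 + 6·0 + 6·2 = 33
C: 9·2 + 4·0 + 6·1 + 6·4 = 48
D has the highest Borda score (73).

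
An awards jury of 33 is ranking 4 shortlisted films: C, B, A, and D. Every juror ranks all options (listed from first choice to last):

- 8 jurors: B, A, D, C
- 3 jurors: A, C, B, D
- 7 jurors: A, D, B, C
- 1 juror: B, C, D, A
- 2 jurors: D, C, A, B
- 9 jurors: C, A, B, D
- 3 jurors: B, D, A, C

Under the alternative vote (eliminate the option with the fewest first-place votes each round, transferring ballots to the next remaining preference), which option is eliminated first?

D

Round 1: C 9, B 12, A 10, D 2. Eliminate D.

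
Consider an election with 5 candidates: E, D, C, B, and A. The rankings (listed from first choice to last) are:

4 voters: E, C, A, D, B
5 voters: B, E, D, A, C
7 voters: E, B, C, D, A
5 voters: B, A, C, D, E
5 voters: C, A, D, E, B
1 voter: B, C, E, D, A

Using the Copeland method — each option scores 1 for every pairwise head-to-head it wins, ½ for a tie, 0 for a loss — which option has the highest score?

E

E: beats D, C, B, and A → score 4.
D: loses to E, C, B, and A → score 0.
C: beats D and A; loses to E and B → score 2.
B: beats D, C, and A; loses to E → score 3.
A: beats D; loses to E, C, and B → score 1.
E has the best pairwise record.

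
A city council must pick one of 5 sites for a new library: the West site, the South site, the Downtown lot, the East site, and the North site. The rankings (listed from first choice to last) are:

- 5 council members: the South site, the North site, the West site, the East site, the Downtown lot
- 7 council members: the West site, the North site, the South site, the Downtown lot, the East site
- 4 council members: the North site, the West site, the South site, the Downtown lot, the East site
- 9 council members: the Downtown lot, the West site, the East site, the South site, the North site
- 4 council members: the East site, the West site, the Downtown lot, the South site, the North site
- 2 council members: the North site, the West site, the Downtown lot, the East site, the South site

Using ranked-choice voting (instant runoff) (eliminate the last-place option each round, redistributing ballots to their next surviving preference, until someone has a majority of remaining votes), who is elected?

the West site

Round 1: the West site 7, the South site 5, the Downtown lot 9, the East site 4, the North site 6. Eliminate the East site.
Round 2: the West site 11, the South site 5, the Downtown lot 9, the North site 6. Eliminate the South site.
Round 3: the West site 11, the Downtown lot 9, the North site 11. Eliminate the Downtown lot.
Round 4: the West site 20, the North site 11. The West site has a majority.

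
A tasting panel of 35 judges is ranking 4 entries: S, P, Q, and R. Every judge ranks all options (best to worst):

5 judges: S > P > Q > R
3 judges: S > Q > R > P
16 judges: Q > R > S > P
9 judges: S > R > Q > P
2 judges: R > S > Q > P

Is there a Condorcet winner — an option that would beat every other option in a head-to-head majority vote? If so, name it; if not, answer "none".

Checking pairwise contests:
R beats S 18–17.
S beats P 35–0.
S beats Q 19–16.
Q beats R 24–11.
Every option loses at least one head-to-head, so there is no Condorcet winner.

none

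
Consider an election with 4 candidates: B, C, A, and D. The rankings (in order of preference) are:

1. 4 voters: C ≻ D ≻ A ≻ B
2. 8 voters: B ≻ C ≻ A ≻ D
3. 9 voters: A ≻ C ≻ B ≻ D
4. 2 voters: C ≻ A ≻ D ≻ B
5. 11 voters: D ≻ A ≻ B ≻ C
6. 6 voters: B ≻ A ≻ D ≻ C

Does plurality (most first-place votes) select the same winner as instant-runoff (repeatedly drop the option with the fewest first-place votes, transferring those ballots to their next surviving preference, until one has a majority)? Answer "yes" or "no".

yes

Plurality — first-place votes: B 14, C 6, A 9, D 11. Winner: B.
Instant-runoff — R1 B 14, C 6, A 9, D 11 (C out); R2 B 14, A 11, D 15 (A out); R3 B 23, D 17 (B winner). Winner: B.
The two methods agree.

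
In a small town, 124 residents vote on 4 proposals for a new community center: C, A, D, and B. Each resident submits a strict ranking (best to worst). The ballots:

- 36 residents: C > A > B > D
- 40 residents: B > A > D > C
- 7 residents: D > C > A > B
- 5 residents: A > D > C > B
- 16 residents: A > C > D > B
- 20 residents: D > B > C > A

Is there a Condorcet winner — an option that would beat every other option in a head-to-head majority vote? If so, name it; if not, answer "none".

none

Checking pairwise contests:
D beats C 72–52.
C beats A 63–61.
A beats D 97–27.
C beats B 64–60.
Every option loses at least one head-to-head, so there is no Condorcet winner.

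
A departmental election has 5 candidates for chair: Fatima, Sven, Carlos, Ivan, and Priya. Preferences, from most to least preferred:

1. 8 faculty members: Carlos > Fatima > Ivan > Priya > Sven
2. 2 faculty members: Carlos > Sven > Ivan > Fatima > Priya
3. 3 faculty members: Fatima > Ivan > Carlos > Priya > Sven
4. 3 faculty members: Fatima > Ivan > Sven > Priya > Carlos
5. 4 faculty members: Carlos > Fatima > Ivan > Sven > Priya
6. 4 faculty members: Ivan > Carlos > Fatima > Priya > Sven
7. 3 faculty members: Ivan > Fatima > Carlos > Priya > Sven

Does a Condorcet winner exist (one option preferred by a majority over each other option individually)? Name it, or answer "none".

Carlos vs Fatima: 18–9 for Carlos.
Carlos vs Sven: 24–3 for Carlos.
Carlos vs Ivan: 14–13 for Carlos.
Carlos vs Priya: 24–3 for Carlos.
Carlos beats every other option head-to-head.

Carlos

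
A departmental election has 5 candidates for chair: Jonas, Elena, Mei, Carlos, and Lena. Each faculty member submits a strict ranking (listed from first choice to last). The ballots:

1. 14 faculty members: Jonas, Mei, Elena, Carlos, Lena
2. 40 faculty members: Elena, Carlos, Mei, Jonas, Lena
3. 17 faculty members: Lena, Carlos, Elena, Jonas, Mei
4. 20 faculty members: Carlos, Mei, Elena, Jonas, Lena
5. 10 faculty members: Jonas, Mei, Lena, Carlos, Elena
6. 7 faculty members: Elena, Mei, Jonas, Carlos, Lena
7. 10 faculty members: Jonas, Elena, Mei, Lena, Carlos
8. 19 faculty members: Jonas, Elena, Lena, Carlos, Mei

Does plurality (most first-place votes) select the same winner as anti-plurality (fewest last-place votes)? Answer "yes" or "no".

yes

Plurality — first-place votes: Jonas 53, Elena 47, Mei 0, Carlos 20, Lena 17. Winner: Jonas.
Anti-plurality — last-place votes: Jonas 0, Elena 10, Mei 36, Carlos 10, Lena 81. Winner: Jonas.
The two methods agree.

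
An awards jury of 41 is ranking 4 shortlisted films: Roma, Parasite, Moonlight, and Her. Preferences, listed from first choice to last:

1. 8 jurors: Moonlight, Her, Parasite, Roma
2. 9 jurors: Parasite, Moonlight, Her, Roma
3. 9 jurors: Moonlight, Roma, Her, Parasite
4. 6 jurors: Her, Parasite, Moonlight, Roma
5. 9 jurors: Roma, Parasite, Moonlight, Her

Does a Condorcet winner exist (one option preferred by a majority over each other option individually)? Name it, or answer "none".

Checking pairwise contests:
Parasite beats Roma 23–18.
Her beats Parasite 23–18.
Parasite beats Moonlight 24–17.
Moonlight beats Her 35–6.
Every option loses at least one head-to-head, so there is no Condorcet winner.

none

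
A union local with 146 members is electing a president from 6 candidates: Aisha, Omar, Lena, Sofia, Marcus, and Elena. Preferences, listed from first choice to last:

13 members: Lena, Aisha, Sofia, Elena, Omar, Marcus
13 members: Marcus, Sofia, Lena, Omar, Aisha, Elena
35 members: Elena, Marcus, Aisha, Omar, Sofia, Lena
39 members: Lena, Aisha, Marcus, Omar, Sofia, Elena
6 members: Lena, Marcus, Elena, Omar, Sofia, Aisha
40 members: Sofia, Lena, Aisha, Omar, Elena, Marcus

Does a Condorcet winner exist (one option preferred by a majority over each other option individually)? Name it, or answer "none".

none

Checking pairwise contests:
Lena beats Aisha 111–35.
Aisha beats Omar 127–19.
Sofia beats Lena 88–58.
Aisha beats Sofia 87–59.
Aisha beats Marcus 92–54.
Aisha beats Elena 105–41.
Every option loses at least one head-to-head, so there is no Condorcet winner.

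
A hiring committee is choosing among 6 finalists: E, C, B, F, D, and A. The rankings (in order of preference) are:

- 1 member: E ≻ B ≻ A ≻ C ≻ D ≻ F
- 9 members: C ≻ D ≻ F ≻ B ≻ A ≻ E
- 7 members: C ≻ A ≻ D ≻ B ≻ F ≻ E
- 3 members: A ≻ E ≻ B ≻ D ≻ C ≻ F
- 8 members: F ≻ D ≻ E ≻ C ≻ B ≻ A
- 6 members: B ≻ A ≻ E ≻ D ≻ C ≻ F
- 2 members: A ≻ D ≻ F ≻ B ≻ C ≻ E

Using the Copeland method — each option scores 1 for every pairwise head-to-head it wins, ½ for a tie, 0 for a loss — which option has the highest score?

E: ties C; loses to B, F, D, and A → score 0.5.
C: beats B, F, and A; ties E; loses to D → score 3.5.
B: beats E and A; loses to C, F, and D → score 2.
F: beats E and B; loses to C, D, and A → score 2.
D: beats E, C, B, and F; loses to A → score 4.
A: beats E, F, and D; loses to C and B → score 3.
D has the best pairwise record.

D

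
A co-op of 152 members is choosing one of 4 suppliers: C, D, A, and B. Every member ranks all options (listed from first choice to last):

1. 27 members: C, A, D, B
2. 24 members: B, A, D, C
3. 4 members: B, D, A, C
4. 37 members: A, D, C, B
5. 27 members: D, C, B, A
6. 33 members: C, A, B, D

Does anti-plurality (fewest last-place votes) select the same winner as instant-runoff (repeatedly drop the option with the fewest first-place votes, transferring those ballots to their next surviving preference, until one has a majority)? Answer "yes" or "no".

Anti-plurality — last-place votes: C 28, D 33, A 27, B 64. Winner: A.
Instant-runoff — R1 C 60, D 27, A 37, B 28 (D out); R2 C 87, A 37, B 28 (C winner). Winner: C.
The two methods disagree.

no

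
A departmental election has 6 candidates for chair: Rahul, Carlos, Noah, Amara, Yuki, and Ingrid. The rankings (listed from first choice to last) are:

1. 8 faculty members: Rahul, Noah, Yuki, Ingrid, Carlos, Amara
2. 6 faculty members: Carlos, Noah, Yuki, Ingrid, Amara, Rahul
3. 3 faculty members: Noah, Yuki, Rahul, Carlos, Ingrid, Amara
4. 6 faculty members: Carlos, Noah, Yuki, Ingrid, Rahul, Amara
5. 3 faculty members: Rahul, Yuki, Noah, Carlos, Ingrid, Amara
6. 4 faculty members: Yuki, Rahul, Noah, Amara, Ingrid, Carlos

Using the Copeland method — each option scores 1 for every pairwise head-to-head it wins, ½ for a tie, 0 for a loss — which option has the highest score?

Rahul: beats Carlos, Amara, and Ingrid; ties Noah; loses to Yuki → score 3.5.
Carlos: beats Amara and Ingrid; loses to Rahul, Noah, and Yuki → score 2.
Noah: beats Carlos, Amara, Yuki, and Ingrid; ties Rahul → score 4.5.
Amara: loses to Rahul, Carlos, Noah, Yuki, and Ingrid → score 0.
Yuki: beats Rahul, Carlos, Amara, and Ingrid; loses to Noah → score 4.
Ingrid: beats Amara; loses to Rahul, Carlos, Noah, and Yuki → score 1.
Noah has the best pairwise record.

Noah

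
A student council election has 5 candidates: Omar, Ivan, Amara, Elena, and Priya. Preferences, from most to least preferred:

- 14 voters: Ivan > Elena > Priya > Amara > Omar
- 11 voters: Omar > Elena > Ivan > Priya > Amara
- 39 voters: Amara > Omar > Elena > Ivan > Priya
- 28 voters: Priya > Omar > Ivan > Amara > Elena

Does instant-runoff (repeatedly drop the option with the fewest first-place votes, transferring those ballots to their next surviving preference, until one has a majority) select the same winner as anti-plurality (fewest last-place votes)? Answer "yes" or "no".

no

Instant-runoff — R1 Omar 11, Ivan 14, Amara 39, Elena 0, Priya 28 (Elena out); R2 Omar 11, Ivan 14, Amara 39, Priya 28 (Omar out); R3 Ivan 25, Amara 39, Priya 28 (Ivan out); R4 Amara 39, Priya 53 (Priya winner). Winner: Priya.
Anti-plurality — last-place votes: Omar 14, Ivan 0, Amara 11, Elena 28, Priya 39. Winner: Ivan.
The two methods disagree.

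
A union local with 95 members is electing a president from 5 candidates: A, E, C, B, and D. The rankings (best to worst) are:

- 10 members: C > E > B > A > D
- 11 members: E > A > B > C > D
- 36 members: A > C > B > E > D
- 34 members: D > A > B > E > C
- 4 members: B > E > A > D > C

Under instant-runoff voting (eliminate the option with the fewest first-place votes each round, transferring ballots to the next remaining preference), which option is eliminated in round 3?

E

Round 1: A 36, E 11, C 10, B 4, D 34. Eliminate B.
Round 2: A 36, E 15, C 10, D 34. Eliminate C.
Round 3: A 36, E 25, D 34. Eliminate E.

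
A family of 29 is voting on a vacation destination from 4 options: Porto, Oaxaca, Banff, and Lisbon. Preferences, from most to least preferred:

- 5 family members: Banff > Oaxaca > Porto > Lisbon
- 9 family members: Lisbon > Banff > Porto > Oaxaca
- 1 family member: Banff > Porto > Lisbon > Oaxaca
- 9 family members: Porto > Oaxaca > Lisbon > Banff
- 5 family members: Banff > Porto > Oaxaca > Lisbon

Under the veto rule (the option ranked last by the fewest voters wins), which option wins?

Last-place votes: Porto 0, Oaxaca 10, Banff 9, Lisbon 10.
Porto is ranked last by the fewest voters, so Porto wins.

Porto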